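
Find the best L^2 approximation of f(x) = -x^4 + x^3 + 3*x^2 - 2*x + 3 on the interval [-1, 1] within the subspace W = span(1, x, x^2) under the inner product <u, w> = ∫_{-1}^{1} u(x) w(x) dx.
g(x) = 15*x^2/7 - 7*x/5 + 108/35

The best approximation g ∈ W is the orthogonal projection of f onto W. Writing g = a_0 + a_1 x + a_2 x^2, the coefficients solve the normal equations G · a = b where
  G_{ij} = <φ_i, φ_j> and b_i = <f, φ_i>, with φ_0 = 1, φ_1 = x, φ_2 = x^2.
G =
  [2, 0, 2/3]
  [0, 2/3, 0]
  [2/3, 0, 2/5],
b = (38/5, -14/15, 102/35).
Solving gives a_0 = 108/35, a_1 = -7/5, a_2 = 15/7, so
  g(x) = 15*x^2/7 - 7*x/5 + 108/35.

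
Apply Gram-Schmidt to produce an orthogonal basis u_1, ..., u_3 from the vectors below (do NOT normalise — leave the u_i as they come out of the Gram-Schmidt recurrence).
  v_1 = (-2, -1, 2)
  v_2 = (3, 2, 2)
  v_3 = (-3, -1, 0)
Orthogonal basis:
  u_1 = (-2, -1, 2)
  u_2 = (19/9, 14/9, 26/9)
  u_3 = (-48/137, 80/137, -8/137)

Apply the Gram-Schmidt recurrence
  u_1 = v_1
  u_i = v_i − Σ_{j<i} ((v_i · u_j) / (u_j · u_j)) · u_j.

Step by step this gives:
  u_1 = (-2, -1, 2)
  u_2 = (19/9, 14/9, 26/9)
  u_3 = (-48/137, 80/137, -8/137)

Orthogonality check:
  u_2 · u_1 = 0 (should be 0)
  u_3 · u_1 = 0 (should be 0)
  u_3 · u_2 = 0 (should be 0)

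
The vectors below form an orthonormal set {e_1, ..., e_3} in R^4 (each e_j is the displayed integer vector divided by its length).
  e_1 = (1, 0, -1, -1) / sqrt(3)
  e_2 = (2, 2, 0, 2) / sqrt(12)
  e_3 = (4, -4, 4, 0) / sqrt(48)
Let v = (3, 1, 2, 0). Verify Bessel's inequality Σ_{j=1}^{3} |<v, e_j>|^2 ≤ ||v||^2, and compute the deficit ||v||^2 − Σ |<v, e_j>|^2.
Σ |<v, e_j>|^2 = 11; ||v||^2 = 14; deficit = 3

Write each e_j = u_j / sqrt(<u_j, u_j>) where u_j is the displayed integer vector. Then <v, e_j> = <v, u_j> / sqrt(<u_j, u_j>), so |<v, e_j>|^2 = <v, u_j>^2 / <u_j, u_j>.
Coefficients: <v, e_1> = 1/sqrt(3), <v, e_2> = 8/sqrt(12), <v, e_3> = 16/sqrt(48).
Square and sum: Σ |<v, e_j>|^2 = 11.
Compute ||v||^2 = v·v = 14.
Deficit = 14 − 11 = 3 ≥ 0, confirming Bessel's inequality. (The deficit equals ||v − Σ <v,e_j> e_j||^2, the squared distance from v to span{e_j}.)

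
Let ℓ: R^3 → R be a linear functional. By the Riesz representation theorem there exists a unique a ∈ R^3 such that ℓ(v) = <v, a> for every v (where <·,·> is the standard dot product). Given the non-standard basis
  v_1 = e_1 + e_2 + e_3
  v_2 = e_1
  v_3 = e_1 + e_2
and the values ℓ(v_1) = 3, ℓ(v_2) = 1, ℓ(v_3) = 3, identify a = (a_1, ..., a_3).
a = (1, 2, 0)

Write a = (a_1, ..., a_3) in the standard basis. For each basis vector v_i, ℓ(v_i) = <v_i, a> is a linear equation in the a_j's. Collect the n equations into a matrix system V a = ℓ, where row i of V is v_i (expressed in the standard basis). Since V is invertible (lower-triangular with 1s on the diagonal, up to permutation), solve by back-substitution:
  V =
[[1, 1, 1],
 [1, 0, 0],
 [1, 1, 0]]
  V a = (3, 1, 3)
Solving gives a = (1, 2, 0).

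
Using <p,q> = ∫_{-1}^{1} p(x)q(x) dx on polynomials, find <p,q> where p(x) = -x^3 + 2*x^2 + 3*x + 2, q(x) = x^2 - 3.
<p,q> = -208/15

Expand the product: p(x)·q(x) = -x^5 + 2*x^4 + 6*x^3 - 4*x^2 - 9*x - 6.
∫_{-1}^{1} of each monomial x^k gives [2/(k+1) if k even, 0 if k odd]. Integrating term-by-term (or equivalently evaluating the antiderivative F(x) = -x^6/6 + 2*x^5/5 + 3*x^4/2 - 4*x^3/3 - 9*x^2/2 - 6*x at the endpoints):
  F(1) − F(−1) = -101/10 − (113/30) = -208/15.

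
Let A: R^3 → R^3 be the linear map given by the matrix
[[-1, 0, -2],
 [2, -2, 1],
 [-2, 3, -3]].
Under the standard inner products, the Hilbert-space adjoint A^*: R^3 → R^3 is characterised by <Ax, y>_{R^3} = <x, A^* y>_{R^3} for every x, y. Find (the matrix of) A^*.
A^* = A^T =
[[-1, 2, -2],
 [0, -2, 3],
 [-2, 1, -3]]

For real matrices with standard dot products, the defining identity <Ax, y> = <x, A^* y> gives (Ax)^T y = x^T (A^*) y, i.e. x^T A^T y = x^T (A^*) y. Since this holds for all x, y, we must have A^* = A^T. Therefore
A^* =
[[-1, 2, -2],
 [0, -2, 3],
 [-2, 1, -3]].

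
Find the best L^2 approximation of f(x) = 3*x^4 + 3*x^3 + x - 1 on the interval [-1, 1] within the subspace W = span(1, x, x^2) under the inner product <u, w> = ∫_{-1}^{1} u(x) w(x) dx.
g(x) = 18*x^2/7 + 14*x/5 - 44/35

The best approximation g ∈ W is the orthogonal projection of f onto W. Writing g = a_0 + a_1 x + a_2 x^2, the coefficients solve the normal equations G · a = b where
  G_{ij} = <φ_i, φ_j> and b_i = <f, φ_i>, with φ_0 = 1, φ_1 = x, φ_2 = x^2.
G =
  [2, 0, 2/3]
  [0, 2/3, 0]
  [2/3, 0, 2/5],
b = (-4/5, 28/15, 4/21).
Solving gives a_0 = -44/35, a_1 = 14/5, a_2 = 18/7, so
  g(x) = 18*x^2/7 + 14*x/5 - 44/35.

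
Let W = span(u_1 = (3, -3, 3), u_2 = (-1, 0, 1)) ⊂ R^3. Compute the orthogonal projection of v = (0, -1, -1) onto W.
proj_W(v) = (1/2, 0, -1/2)

Set up U = [u_1 | ... | u_2] ∈ R^(3×2). The projector onto W = col(U) is P = U (U^T U)^(-1) U^T.
Compute U^T U =
  [27, 0]
  [0, 2],
and U^T v = (0, -1).
Solve U^T U · c = U^T v for the coefficients: c = (0, -1/2). The projection is proj_W(v) = U c.
Check: (v - proj_W(v)) · u_1 = 0  (should be 0).
Check: (v - proj_W(v)) · u_2 = 0  (should be 0).
Result: proj_W(v) = (1/2, 0, -1/2).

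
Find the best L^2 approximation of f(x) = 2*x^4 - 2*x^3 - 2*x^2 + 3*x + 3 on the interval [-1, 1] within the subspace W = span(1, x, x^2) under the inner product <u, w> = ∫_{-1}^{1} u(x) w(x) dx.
g(x) = -2*x^2/7 + 9*x/5 + 99/35

The best approximation g ∈ W is the orthogonal projection of f onto W. Writing g = a_0 + a_1 x + a_2 x^2, the coefficients solve the normal equations G · a = b where
  G_{ij} = <φ_i, φ_j> and b_i = <f, φ_i>, with φ_0 = 1, φ_1 = x, φ_2 = x^2.
G =
  [2, 0, 2/3]
  [0, 2/3, 0]
  [2/3, 0, 2/5],
b = (82/15, 6/5, 62/35).
Solving gives a_0 = 99/35, a_1 = 9/5, a_2 = -2/7, so
  g(x) = -2*x^2/7 + 9*x/5 + 99/35.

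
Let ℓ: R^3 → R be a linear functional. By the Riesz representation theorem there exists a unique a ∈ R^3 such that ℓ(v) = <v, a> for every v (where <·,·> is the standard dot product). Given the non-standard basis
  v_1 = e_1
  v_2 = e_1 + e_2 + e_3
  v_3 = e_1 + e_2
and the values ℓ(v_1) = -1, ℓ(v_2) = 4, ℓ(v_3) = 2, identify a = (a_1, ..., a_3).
a = (-1, 3, 2)

Write a = (a_1, ..., a_3) in the standard basis. For each basis vector v_i, ℓ(v_i) = <v_i, a> is a linear equation in the a_j's. Collect the n equations into a matrix system V a = ℓ, where row i of V is v_i (expressed in the standard basis). Since V is invertible (lower-triangular with 1s on the diagonal, up to permutation), solve by back-substitution:
  V =
[[1, 0, 0],
 [1, 1, 1],
 [1, 1, 0]]
  V a = (-1, 4, 2)
Solving gives a = (-1, 3, 2).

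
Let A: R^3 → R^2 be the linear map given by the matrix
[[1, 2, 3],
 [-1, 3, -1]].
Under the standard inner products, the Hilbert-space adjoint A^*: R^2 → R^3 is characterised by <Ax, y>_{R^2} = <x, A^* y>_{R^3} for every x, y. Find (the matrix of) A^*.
A^* = A^T =
[[1, -1],
 [2, 3],
 [3, -1]]

For real matrices with standard dot products, the defining identity <Ax, y> = <x, A^* y> gives (Ax)^T y = x^T (A^*) y, i.e. x^T A^T y = x^T (A^*) y. Since this holds for all x, y, we must have A^* = A^T. Therefore
A^* =
[[1, -1],
 [2, 3],
 [3, -1]].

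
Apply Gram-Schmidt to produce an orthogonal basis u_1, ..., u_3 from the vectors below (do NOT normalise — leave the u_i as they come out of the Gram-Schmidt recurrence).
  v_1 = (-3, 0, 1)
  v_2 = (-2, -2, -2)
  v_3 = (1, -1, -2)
Orthogonal basis:
  u_1 = (-3, 0, 1)
  u_2 = (-4/5, -2, -12/5)
  u_3 = (-1/26, 2/13, -3/26)

Apply the Gram-Schmidt recurrence
  u_1 = v_1
  u_i = v_i − Σ_{j<i} ((v_i · u_j) / (u_j · u_j)) · u_j.

Step by step this gives:
  u_1 = (-3, 0, 1)
  u_2 = (-4/5, -2, -12/5)
  u_3 = (-1/26, 2/13, -3/26)

Orthogonality check:
  u_2 · u_1 = 0 (should be 0)
  u_3 · u_1 = 0 (should be 0)
  u_3 · u_2 = 0 (should be 0)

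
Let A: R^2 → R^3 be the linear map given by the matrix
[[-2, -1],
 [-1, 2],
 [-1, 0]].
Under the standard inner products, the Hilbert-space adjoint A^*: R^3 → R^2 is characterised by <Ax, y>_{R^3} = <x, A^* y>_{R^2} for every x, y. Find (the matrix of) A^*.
A^* = A^T =
[[-2, -1, -1],
 [-1, 2, 0]]

For real matrices with standard dot products, the defining identity <Ax, y> = <x, A^* y> gives (Ax)^T y = x^T (A^*) y, i.e. x^T A^T y = x^T (A^*) y. Since this holds for all x, y, we must have A^* = A^T. Therefore
A^* =
[[-2, -1, -1],
 [-1, 2, 0]].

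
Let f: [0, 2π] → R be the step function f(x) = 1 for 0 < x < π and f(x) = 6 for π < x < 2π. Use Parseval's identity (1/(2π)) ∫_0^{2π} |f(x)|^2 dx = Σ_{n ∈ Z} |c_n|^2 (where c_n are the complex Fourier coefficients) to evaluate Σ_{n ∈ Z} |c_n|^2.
Σ |c_n|^2 = 37/2

Parseval equates the L^2 energy of f (normalised by 1/(2π)) with the ℓ^2 sum of its Fourier coefficients: (1/(2π)) ∫_0^{2π} |f|^2 = Σ |c_n|^2.
Compute the left side: (1/(2π)) [∫_0^π 1^2 dx + ∫_π^{2π} 6^2 dx] = (1/(2π)) · (1π + 36π) = (1 + 36)/2 = 37/2.
So Σ_{n ∈ Z} |c_n|^2 = 37/2.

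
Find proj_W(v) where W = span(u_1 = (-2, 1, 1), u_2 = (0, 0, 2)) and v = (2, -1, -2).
proj_W(v) = (2, -1, -2)

Set up U = [u_1 | ... | u_2] ∈ R^(3×2). The projector onto W = col(U) is P = U (U^T U)^(-1) U^T.
Compute U^T U =
  [6, 2]
  [2, 4],
and U^T v = (-7, -4).
Solve U^T U · c = U^T v for the coefficients: c = (-1, -1/2). The projection is proj_W(v) = U c.
Check: (v - proj_W(v)) · u_1 = 0  (should be 0).
Check: (v - proj_W(v)) · u_2 = 0  (should be 0).
Result: proj_W(v) = (2, -1, -2).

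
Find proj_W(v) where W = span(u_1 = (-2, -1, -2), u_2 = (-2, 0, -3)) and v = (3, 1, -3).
proj_W(v) = (12/17, 43/17, -25/17)

Set up U = [u_1 | ... | u_2] ∈ R^(3×2). The projector onto W = col(U) is P = U (U^T U)^(-1) U^T.
Compute U^T U =
  [9, 10]
  [10, 13],
and U^T v = (-1, 3).
Solve U^T U · c = U^T v for the coefficients: c = (-43/17, 37/17). The projection is proj_W(v) = U c.
Check: (v - proj_W(v)) · u_1 = 0  (should be 0).
Check: (v - proj_W(v)) · u_2 = 0  (should be 0).
Result: proj_W(v) = (12/17, 43/17, -25/17).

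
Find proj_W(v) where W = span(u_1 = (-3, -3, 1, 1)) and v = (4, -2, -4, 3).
proj_W(v) = (21/20, 21/20, -7/20, -7/20)

Set up U = [u_1 | ... | u_1] ∈ R^(4×1). The projector onto W = col(U) is P = U (U^T U)^(-1) U^T.
Compute U^T U =
  [20],
and U^T v = (-7).
Solve U^T U · c = U^T v for the coefficients: c = (-7/20). The projection is proj_W(v) = U c.
Check: (v - proj_W(v)) · u_1 = 0  (should be 0).
Result: proj_W(v) = (21/20, 21/20, -7/20, -7/20).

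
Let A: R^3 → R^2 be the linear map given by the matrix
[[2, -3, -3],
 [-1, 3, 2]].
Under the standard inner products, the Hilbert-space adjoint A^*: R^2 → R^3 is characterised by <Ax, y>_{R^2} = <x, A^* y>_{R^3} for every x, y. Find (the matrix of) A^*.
A^* = A^T =
[[2, -1],
 [-3, 3],
 [-3, 2]]

For real matrices with standard dot products, the defining identity <Ax, y> = <x, A^* y> gives (Ax)^T y = x^T (A^*) y, i.e. x^T A^T y = x^T (A^*) y. Since this holds for all x, y, we must have A^* = A^T. Therefore
A^* =
[[2, -1],
 [-3, 3],
 [-3, 2]].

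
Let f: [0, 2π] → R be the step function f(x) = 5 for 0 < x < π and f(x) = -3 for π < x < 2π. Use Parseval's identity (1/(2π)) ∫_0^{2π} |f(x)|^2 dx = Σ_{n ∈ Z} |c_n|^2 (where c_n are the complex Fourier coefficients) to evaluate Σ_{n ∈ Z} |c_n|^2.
Σ |c_n|^2 = 17

Parseval equates the L^2 energy of f (normalised by 1/(2π)) with the ℓ^2 sum of its Fourier coefficients: (1/(2π)) ∫_0^{2π} |f|^2 = Σ |c_n|^2.
Compute the left side: (1/(2π)) [∫_0^π 5^2 dx + ∫_π^{2π} (-3)^2 dx] = (1/(2π)) · (25π + 9π) = (25 + 9)/2 = 17.
So Σ_{n ∈ Z} |c_n|^2 = 17.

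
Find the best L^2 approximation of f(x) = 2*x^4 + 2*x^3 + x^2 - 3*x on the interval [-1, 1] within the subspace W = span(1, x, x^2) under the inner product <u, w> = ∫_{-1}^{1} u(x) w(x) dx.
g(x) = 19*x^2/7 - 9*x/5 - 6/35

The best approximation g ∈ W is the orthogonal projection of f onto W. Writing g = a_0 + a_1 x + a_2 x^2, the coefficients solve the normal equations G · a = b where
  G_{ij} = <φ_i, φ_j> and b_i = <f, φ_i>, with φ_0 = 1, φ_1 = x, φ_2 = x^2.
G =
  [2, 0, 2/3]
  [0, 2/3, 0]
  [2/3, 0, 2/5],
b = (22/15, -6/5, 34/35).
Solving gives a_0 = -6/35, a_1 = -9/5, a_2 = 19/7, so
  g(x) = 19*x^2/7 - 9*x/5 - 6/35.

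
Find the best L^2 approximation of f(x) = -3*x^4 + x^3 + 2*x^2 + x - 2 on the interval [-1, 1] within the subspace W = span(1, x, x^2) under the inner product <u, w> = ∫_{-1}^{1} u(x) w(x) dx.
g(x) = -4*x^2/7 + 8*x/5 - 61/35

The best approximation g ∈ W is the orthogonal projection of f onto W. Writing g = a_0 + a_1 x + a_2 x^2, the coefficients solve the normal equations G · a = b where
  G_{ij} = <φ_i, φ_j> and b_i = <f, φ_i>, with φ_0 = 1, φ_1 = x, φ_2 = x^2.
G =
  [2, 0, 2/3]
  [0, 2/3, 0]
  [2/3, 0, 2/5],
b = (-58/15, 16/15, -146/105).
Solving gives a_0 = -61/35, a_1 = 8/5, a_2 = -4/7, so
  g(x) = -4*x^2/7 + 8*x/5 - 61/35.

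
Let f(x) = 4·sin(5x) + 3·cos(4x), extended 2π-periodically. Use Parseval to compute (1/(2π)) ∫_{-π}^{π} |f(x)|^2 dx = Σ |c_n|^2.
Σ |c_n|^2 = 25/2

Expand |f|^2 and use orthogonality of {sin(nx), cos(mx)} on [-π, π]:
  ∫_{-π}^{π} sin(nx)^2 dx = π, ∫ cos(mx)^2 dx = π, and cross terms integrate to 0.
So ∫_{-π}^{π} f(x)^2 dx = 4^2 · π + 3^2 · π = (16 + 9)π.
Divide by 2π: (16 + 9)/2 = 25/2.
By Parseval, this equals Σ |c_n|^2.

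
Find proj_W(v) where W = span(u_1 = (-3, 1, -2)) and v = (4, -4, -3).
proj_W(v) = (15/7, -5/7, 10/7)

Set up U = [u_1 | ... | u_1] ∈ R^(3×1). The projector onto W = col(U) is P = U (U^T U)^(-1) U^T.
Compute U^T U =
  [14],
and U^T v = (-10).
Solve U^T U · c = U^T v for the coefficients: c = (-5/7). The projection is proj_W(v) = U c.
Check: (v - proj_W(v)) · u_1 = 0  (should be 0).
Result: proj_W(v) = (15/7, -5/7, 10/7).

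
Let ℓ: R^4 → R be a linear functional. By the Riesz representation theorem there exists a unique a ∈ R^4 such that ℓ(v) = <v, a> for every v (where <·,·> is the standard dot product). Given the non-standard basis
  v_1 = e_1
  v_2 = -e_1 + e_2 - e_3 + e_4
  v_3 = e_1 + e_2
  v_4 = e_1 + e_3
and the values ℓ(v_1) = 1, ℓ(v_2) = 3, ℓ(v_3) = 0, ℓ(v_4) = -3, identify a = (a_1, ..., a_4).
a = (1, -1, -4, 1)

Write a = (a_1, ..., a_4) in the standard basis. For each basis vector v_i, ℓ(v_i) = <v_i, a> is a linear equation in the a_j's. Collect the n equations into a matrix system V a = ℓ, where row i of V is v_i (expressed in the standard basis). Since V is invertible (lower-triangular with 1s on the diagonal, up to permutation), solve by back-substitution:
  V =
[[1, 0, 0, 0],
 [-1, 1, -1, 1],
 [1, 1, 0, 0],
 [1, 0, 1, 0]]
  V a = (1, 3, 0, -3)
Solving gives a = (1, -1, -4, 1).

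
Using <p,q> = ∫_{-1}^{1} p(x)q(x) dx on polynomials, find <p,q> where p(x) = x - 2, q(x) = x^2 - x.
<p,q> = -2

Expand the product: p(x)·q(x) = x^3 - 3*x^2 + 2*x.
∫_{-1}^{1} of each monomial x^k gives [2/(k+1) if k even, 0 if k odd]. Integrating term-by-term (or equivalently evaluating the antiderivative F(x) = x^4/4 - x^3 + x^2 at the endpoints):
  F(1) − F(−1) = 1/4 − (9/4) = -2.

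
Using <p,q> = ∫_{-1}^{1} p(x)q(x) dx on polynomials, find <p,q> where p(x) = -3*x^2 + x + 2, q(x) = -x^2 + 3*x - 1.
<p,q> = -2/15

Expand the product: p(x)·q(x) = 3*x^4 - 10*x^3 + 4*x^2 + 5*x - 2.
∫_{-1}^{1} of each monomial x^k gives [2/(k+1) if k even, 0 if k odd]. Integrating term-by-term (or equivalently evaluating the antiderivative F(x) = 3*x^5/5 - 5*x^4/2 + 4*x^3/3 + 5*x^2/2 - 2*x at the endpoints):
  F(1) − F(−1) = -1/15 − (1/15) = -2/15.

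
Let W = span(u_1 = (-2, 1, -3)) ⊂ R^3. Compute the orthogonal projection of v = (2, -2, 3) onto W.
proj_W(v) = (15/7, -15/14, 45/14)

Set up U = [u_1 | ... | u_1] ∈ R^(3×1). The projector onto W = col(U) is P = U (U^T U)^(-1) U^T.
Compute U^T U =
  [14],
and U^T v = (-15).
Solve U^T U · c = U^T v for the coefficients: c = (-15/14). The projection is proj_W(v) = U c.
Check: (v - proj_W(v)) · u_1 = 0  (should be 0).
Result: proj_W(v) = (15/7, -15/14, 45/14).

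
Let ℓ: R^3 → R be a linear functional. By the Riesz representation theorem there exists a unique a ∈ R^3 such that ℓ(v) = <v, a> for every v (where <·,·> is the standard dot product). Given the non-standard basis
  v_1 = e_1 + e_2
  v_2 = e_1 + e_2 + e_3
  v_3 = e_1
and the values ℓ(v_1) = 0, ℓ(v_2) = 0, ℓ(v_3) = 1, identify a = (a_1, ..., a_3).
a = (1, -1, 0)

Write a = (a_1, ..., a_3) in the standard basis. For each basis vector v_i, ℓ(v_i) = <v_i, a> is a linear equation in the a_j's. Collect the n equations into a matrix system V a = ℓ, where row i of V is v_i (expressed in the standard basis). Since V is invertible (lower-triangular with 1s on the diagonal, up to permutation), solve by back-substitution:
  V =
[[1, 1, 0],
 [1, 1, 1],
 [1, 0, 0]]
  V a = (0, 0, 1)
Solving gives a = (1, -1, 0).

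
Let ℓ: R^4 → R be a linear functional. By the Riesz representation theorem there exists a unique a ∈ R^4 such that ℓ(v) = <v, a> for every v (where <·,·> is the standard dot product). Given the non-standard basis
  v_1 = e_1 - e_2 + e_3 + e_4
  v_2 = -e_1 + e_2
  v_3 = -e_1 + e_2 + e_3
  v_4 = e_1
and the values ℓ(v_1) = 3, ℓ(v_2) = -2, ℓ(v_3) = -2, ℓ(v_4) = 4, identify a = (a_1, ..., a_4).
a = (4, 2, 0, 1)

Write a = (a_1, ..., a_4) in the standard basis. For each basis vector v_i, ℓ(v_i) = <v_i, a> is a linear equation in the a_j's. Collect the n equations into a matrix system V a = ℓ, where row i of V is v_i (expressed in the standard basis). Since V is invertible (lower-triangular with 1s on the diagonal, up to permutation), solve by back-substitution:
  V =
[[1, -1, 1, 1],
 [-1, 1, 0, 0],
 [-1, 1, 1, 0],
 [1, 0, 0, 0]]
  V a = (3, -2, -2, 4)
Solving gives a = (4, 2, 0, 1).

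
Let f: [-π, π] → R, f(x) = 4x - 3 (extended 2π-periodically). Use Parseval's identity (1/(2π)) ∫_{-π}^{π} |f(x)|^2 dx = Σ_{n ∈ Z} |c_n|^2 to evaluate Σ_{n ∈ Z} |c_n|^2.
Σ |c_n|^2 = 16π^2/3 + 9

Expand and integrate term by term over [-π, π]:
  ∫ (4x)^2 dx = 16·(2π^3/3); ∫ 2·4·(-3)·x dx = 0 (odd integrand); ∫ (-3)^2 dx = 9·2π.
So (1/(2π)) ∫_{-π}^{π} (4x - 3)^2 dx = 16π^2/3 + 9 = 16π^2/3 + 9.
Parseval ⇒ Σ |c_n|^2 = 16π^2/3 + 9.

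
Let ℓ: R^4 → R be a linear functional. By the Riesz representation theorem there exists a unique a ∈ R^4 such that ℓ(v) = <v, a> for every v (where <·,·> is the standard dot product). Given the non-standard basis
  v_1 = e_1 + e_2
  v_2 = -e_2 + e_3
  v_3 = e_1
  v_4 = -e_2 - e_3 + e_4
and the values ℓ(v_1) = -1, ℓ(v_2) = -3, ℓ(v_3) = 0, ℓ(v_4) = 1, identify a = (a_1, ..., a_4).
a = (0, -1, -4, -4)

Write a = (a_1, ..., a_4) in the standard basis. For each basis vector v_i, ℓ(v_i) = <v_i, a> is a linear equation in the a_j's. Collect the n equations into a matrix system V a = ℓ, where row i of V is v_i (expressed in the standard basis). Since V is invertible (lower-triangular with 1s on the diagonal, up to permutation), solve by back-substitution:
  V =
[[1, 1, 0, 0],
 [0, -1, 1, 0],
 [1, 0, 0, 0],
 [0, -1, -1, 1]]
  V a = (-1, -3, 0, 1)
Solving gives a = (0, -1, -4, -4).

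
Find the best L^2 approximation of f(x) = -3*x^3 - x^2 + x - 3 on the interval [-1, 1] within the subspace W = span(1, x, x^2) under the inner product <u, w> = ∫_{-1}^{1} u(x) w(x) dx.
g(x) = -x^2 - 4*x/5 - 3

The best approximation g ∈ W is the orthogonal projection of f onto W. Writing g = a_0 + a_1 x + a_2 x^2, the coefficients solve the normal equations G · a = b where
  G_{ij} = <φ_i, φ_j> and b_i = <f, φ_i>, with φ_0 = 1, φ_1 = x, φ_2 = x^2.
G =
  [2, 0, 2/3]
  [0, 2/3, 0]
  [2/3, 0, 2/5],
b = (-20/3, -8/15, -12/5).
Solving gives a_0 = -3, a_1 = -4/5, a_2 = -1, so
  g(x) = -x^2 - 4*x/5 - 3.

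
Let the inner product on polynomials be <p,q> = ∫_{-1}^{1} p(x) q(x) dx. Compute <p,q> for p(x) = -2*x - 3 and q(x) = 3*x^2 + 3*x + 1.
<p,q> = -16

Expand the product: p(x)·q(x) = -6*x^3 - 15*x^2 - 11*x - 3.
∫_{-1}^{1} of each monomial x^k gives [2/(k+1) if k even, 0 if k odd]. Integrating term-by-term (or equivalently evaluating the antiderivative F(x) = -3*x^4/2 - 5*x^3 - 11*x^2/2 - 3*x at the endpoints):
  F(1) − F(−1) = -15 − (1) = -16.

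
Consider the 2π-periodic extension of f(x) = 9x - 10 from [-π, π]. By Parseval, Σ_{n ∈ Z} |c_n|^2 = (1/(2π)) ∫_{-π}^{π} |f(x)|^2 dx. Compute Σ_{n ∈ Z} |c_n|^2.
Σ |c_n|^2 = 27π^2 + 100

Expand and integrate term by term over [-π, π]:
  ∫ (9x)^2 dx = 81·(2π^3/3); ∫ 2·9·(-10)·x dx = 0 (odd integrand); ∫ (-10)^2 dx = 100·2π.
So (1/(2π)) ∫_{-π}^{π} (9x - 10)^2 dx = 81π^2/3 + 100 = 27π^2 + 100.
Parseval ⇒ Σ |c_n|^2 = 27π^2 + 100.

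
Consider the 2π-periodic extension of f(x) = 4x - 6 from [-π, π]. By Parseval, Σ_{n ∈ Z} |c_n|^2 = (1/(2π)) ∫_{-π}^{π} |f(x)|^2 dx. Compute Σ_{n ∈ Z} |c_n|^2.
Σ |c_n|^2 = 16π^2/3 + 36

Expand and integrate term by term over [-π, π]:
  ∫ (4x)^2 dx = 16·(2π^3/3); ∫ 2·4·(-6)·x dx = 0 (odd integrand); ∫ (-6)^2 dx = 36·2π.
So (1/(2π)) ∫_{-π}^{π} (4x - 6)^2 dx = 16π^2/3 + 36 = 16π^2/3 + 36.
Parseval ⇒ Σ |c_n|^2 = 16π^2/3 + 36.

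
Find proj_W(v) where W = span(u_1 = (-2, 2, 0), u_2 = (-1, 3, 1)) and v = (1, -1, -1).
proj_W(v) = (2/3, -4/3, -1/3)

Set up U = [u_1 | ... | u_2] ∈ R^(3×2). The projector onto W = col(U) is P = U (U^T U)^(-1) U^T.
Compute U^T U =
  [8, 8]
  [8, 11],
and U^T v = (-4, -5).
Solve U^T U · c = U^T v for the coefficients: c = (-1/6, -1/3). The projection is proj_W(v) = U c.
Check: (v - proj_W(v)) · u_1 = 0  (should be 0).
Check: (v - proj_W(v)) · u_2 = 0  (should be 0).
Result: proj_W(v) = (2/3, -4/3, -1/3).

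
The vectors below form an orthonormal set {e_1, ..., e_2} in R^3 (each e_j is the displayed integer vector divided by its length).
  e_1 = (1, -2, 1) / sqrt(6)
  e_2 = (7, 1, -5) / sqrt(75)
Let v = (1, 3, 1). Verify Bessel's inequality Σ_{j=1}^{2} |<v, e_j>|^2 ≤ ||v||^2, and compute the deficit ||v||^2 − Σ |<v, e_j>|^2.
Σ |<v, e_j>|^2 = 3; ||v||^2 = 11; deficit = 8

Write each e_j = u_j / sqrt(<u_j, u_j>) where u_j is the displayed integer vector. Then <v, e_j> = <v, u_j> / sqrt(<u_j, u_j>), so |<v, e_j>|^2 = <v, u_j>^2 / <u_j, u_j>.
Coefficients: <v, e_1> = -4/sqrt(6), <v, e_2> = 5/sqrt(75).
Square and sum: Σ |<v, e_j>|^2 = 3.
Compute ||v||^2 = v·v = 11.
Deficit = 11 − 3 = 8 ≥ 0, confirming Bessel's inequality. (The deficit equals ||v − Σ <v,e_j> e_j||^2, the squared distance from v to span{e_j}.)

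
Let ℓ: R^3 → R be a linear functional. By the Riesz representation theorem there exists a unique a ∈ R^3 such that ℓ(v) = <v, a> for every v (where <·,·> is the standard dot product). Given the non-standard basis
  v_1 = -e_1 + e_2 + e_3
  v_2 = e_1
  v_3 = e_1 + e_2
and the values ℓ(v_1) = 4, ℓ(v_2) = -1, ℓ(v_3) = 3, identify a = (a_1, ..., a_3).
a = (-1, 4, -1)

Write a = (a_1, ..., a_3) in the standard basis. For each basis vector v_i, ℓ(v_i) = <v_i, a> is a linear equation in the a_j's. Collect the n equations into a matrix system V a = ℓ, where row i of V is v_i (expressed in the standard basis). Since V is invertible (lower-triangular with 1s on the diagonal, up to permutation), solve by back-substitution:
  V =
[[-1, 1, 1],
 [1, 0, 0],
 [1, 1, 0]]
  V a = (4, -1, 3)
Solving gives a = (-1, 4, -1).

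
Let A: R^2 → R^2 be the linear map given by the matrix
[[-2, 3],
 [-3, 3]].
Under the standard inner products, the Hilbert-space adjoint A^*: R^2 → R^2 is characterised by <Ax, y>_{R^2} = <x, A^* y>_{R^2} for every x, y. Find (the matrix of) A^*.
A^* = A^T =
[[-2, -3],
 [3, 3]]

For real matrices with standard dot products, the defining identity <Ax, y> = <x, A^* y> gives (Ax)^T y = x^T (A^*) y, i.e. x^T A^T y = x^T (A^*) y. Since this holds for all x, y, we must have A^* = A^T. Therefore
A^* =
[[-2, -3],
 [3, 3]].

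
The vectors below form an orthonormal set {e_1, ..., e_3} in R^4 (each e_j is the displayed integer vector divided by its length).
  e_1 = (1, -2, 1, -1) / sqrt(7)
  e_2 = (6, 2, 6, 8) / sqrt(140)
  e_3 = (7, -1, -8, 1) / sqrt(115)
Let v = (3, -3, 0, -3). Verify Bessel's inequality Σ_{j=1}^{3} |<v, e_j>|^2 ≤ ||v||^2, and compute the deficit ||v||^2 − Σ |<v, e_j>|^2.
Σ |<v, e_j>|^2 = 585/23; ||v||^2 = 27; deficit = 36/23

Write each e_j = u_j / sqrt(<u_j, u_j>) where u_j is the displayed integer vector. Then <v, e_j> = <v, u_j> / sqrt(<u_j, u_j>), so |<v, e_j>|^2 = <v, u_j>^2 / <u_j, u_j>.
Coefficients: <v, e_1> = 12/sqrt(7), <v, e_2> = -12/sqrt(140), <v, e_3> = 21/sqrt(115).
Square and sum: Σ |<v, e_j>|^2 = 585/23.
Compute ||v||^2 = v·v = 27.
Deficit = 27 − 585/23 = 36/23 ≥ 0, confirming Bessel's inequality. (The deficit equals ||v − Σ <v,e_j> e_j||^2, the squared distance from v to span{e_j}.)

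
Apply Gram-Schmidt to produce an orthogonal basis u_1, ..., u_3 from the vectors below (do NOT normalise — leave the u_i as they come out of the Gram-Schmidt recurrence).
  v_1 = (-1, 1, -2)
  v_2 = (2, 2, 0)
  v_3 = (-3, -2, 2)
Orthogonal basis:
  u_1 = (-1, 1, -2)
  u_2 = (2, 2, 0)
  u_3 = (-1, 1, 1)

Apply the Gram-Schmidt recurrence
  u_1 = v_1
  u_i = v_i − Σ_{j<i} ((v_i · u_j) / (u_j · u_j)) · u_j.

Step by step this gives:
  u_1 = (-1, 1, -2)
  u_2 = (2, 2, 0)
  u_3 = (-1, 1, 1)

Orthogonality check:
  u_2 · u_1 = 0 (should be 0)
  u_3 · u_1 = 0 (should be 0)
  u_3 · u_2 = 0 (should be 0)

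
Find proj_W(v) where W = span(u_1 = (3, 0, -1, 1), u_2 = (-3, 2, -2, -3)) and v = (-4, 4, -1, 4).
proj_W(v) = (-61/31, 40/93, 1/93, -101/93)

Set up U = [u_1 | ... | u_2] ∈ R^(4×2). The projector onto W = col(U) is P = U (U^T U)^(-1) U^T.
Compute U^T U =
  [11, -10]
  [-10, 26],
and U^T v = (-7, 10).
Solve U^T U · c = U^T v for the coefficients: c = (-41/93, 20/93). The projection is proj_W(v) = U c.
Check: (v - proj_W(v)) · u_1 = 0  (should be 0).
Check: (v - proj_W(v)) · u_2 = 0  (should be 0).
Result: proj_W(v) = (-61/31, 40/93, 1/93, -101/93).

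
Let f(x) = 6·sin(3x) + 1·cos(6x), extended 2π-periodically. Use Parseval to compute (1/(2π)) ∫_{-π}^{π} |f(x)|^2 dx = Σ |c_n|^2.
Σ |c_n|^2 = 37/2

Expand |f|^2 and use orthogonality of {sin(nx), cos(mx)} on [-π, π]:
  ∫_{-π}^{π} sin(nx)^2 dx = π, ∫ cos(mx)^2 dx = π, and cross terms integrate to 0.
So ∫_{-π}^{π} f(x)^2 dx = 6^2 · π + 1^2 · π = (36 + 1)π.
Divide by 2π: (36 + 1)/2 = 37/2.
By Parseval, this equals Σ |c_n|^2.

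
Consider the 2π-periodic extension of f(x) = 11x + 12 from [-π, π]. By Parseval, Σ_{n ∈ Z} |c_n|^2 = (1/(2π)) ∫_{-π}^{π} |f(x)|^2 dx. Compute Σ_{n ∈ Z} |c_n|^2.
Σ |c_n|^2 = 121π^2/3 + 144

Expand and integrate term by term over [-π, π]:
  ∫ (11x)^2 dx = 121·(2π^3/3); ∫ 2·11·(12)·x dx = 0 (odd integrand); ∫ 12^2 dx = 144·2π.
So (1/(2π)) ∫_{-π}^{π} (11x + 12)^2 dx = 121π^2/3 + 144 = 121π^2/3 + 144.
Parseval ⇒ Σ |c_n|^2 = 121π^2/3 + 144.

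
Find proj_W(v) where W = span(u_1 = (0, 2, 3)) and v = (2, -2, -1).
proj_W(v) = (0, -14/13, -21/13)

Set up U = [u_1 | ... | u_1] ∈ R^(3×1). The projector onto W = col(U) is P = U (U^T U)^(-1) U^T.
Compute U^T U =
  [13],
and U^T v = (-7).
Solve U^T U · c = U^T v for the coefficients: c = (-7/13). The projection is proj_W(v) = U c.
Check: (v - proj_W(v)) · u_1 = 0  (should be 0).
Result: proj_W(v) = (0, -14/13, -21/13).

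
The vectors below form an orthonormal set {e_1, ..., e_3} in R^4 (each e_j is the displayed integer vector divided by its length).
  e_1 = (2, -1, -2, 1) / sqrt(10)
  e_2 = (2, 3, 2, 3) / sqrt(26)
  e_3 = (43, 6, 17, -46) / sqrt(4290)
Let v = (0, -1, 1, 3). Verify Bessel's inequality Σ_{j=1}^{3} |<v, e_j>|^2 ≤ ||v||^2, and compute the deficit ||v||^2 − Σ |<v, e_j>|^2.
Σ |<v, e_j>|^2 = 437/66; ||v||^2 = 11; deficit = 289/66

Write each e_j = u_j / sqrt(<u_j, u_j>) where u_j is the displayed integer vector. Then <v, e_j> = <v, u_j> / sqrt(<u_j, u_j>), so |<v, e_j>|^2 = <v, u_j>^2 / <u_j, u_j>.
Coefficients: <v, e_1> = 2/sqrt(10), <v, e_2> = 8/sqrt(26), <v, e_3> = -127/sqrt(4290).
Square and sum: Σ |<v, e_j>|^2 = 437/66.
Compute ||v||^2 = v·v = 11.
Deficit = 11 − 437/66 = 289/66 ≥ 0, confirming Bessel's inequality. (The deficit equals ||v − Σ <v,e_j> e_j||^2, the squared distance from v to span{e_j}.)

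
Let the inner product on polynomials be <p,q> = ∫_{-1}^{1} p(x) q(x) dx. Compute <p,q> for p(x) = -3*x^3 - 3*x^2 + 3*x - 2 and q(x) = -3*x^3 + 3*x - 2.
<p,q> = 468/35

Expand the product: p(x)·q(x) = 9*x^6 + 9*x^5 - 18*x^4 + 3*x^3 + 15*x^2 - 12*x + 4.
∫_{-1}^{1} of each monomial x^k gives [2/(k+1) if k even, 0 if k odd]. Integrating term-by-term (or equivalently evaluating the antiderivative F(x) = 9*x^7/7 + 3*x^6/2 - 18*x^5/5 + 3*x^4/4 + 5*x^3 - 6*x^2 + 4*x at the endpoints):
  F(1) − F(−1) = 411/140 − (-1461/140) = 468/35.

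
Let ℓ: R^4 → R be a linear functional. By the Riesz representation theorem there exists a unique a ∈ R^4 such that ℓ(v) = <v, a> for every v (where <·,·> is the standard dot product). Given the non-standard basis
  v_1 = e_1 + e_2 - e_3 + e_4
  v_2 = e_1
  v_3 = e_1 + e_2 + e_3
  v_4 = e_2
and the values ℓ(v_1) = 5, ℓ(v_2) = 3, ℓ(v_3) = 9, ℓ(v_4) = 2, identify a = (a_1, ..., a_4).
a = (3, 2, 4, 4)

Write a = (a_1, ..., a_4) in the standard basis. For each basis vector v_i, ℓ(v_i) = <v_i, a> is a linear equation in the a_j's. Collect the n equations into a matrix system V a = ℓ, where row i of V is v_i (expressed in the standard basis). Since V is invertible (lower-triangular with 1s on the diagonal, up to permutation), solve by back-substitution:
  V =
[[1, 1, -1, 1],
 [1, 0, 0, 0],
 [1, 1, 1, 0],
 [0, 1, 0, 0]]
  V a = (5, 3, 9, 2)
Solving gives a = (3, 2, 4, 4).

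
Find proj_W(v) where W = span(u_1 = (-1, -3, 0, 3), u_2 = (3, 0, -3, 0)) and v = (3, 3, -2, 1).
proj_W(v) = (99/37, 39/37, -86/37, -39/37)

Set up U = [u_1 | ... | u_2] ∈ R^(4×2). The projector onto W = col(U) is P = U (U^T U)^(-1) U^T.
Compute U^T U =
  [19, -3]
  [-3, 18],
and U^T v = (-9, 15).
Solve U^T U · c = U^T v for the coefficients: c = (-13/37, 86/111). The projection is proj_W(v) = U c.
Check: (v - proj_W(v)) · u_1 = 0  (should be 0).
Check: (v - proj_W(v)) · u_2 = 0  (should be 0).
Result: proj_W(v) = (99/37, 39/37, -86/37, -39/37).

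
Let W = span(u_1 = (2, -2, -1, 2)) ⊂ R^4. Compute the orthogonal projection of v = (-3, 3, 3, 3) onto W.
proj_W(v) = (-18/13, 18/13, 9/13, -18/13)

Set up U = [u_1 | ... | u_1] ∈ R^(4×1). The projector onto W = col(U) is P = U (U^T U)^(-1) U^T.
Compute U^T U =
  [13],
and U^T v = (-9).
Solve U^T U · c = U^T v for the coefficients: c = (-9/13). The projection is proj_W(v) = U c.
Check: (v - proj_W(v)) · u_1 = 0  (should be 0).
Result: proj_W(v) = (-18/13, 18/13, 9/13, -18/13).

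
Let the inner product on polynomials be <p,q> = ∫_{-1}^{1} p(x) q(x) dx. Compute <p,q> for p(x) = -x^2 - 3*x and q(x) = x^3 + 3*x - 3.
<p,q> = -26/5

Expand the product: p(x)·q(x) = -x^5 - 3*x^4 - 3*x^3 - 6*x^2 + 9*x.
∫_{-1}^{1} of each monomial x^k gives [2/(k+1) if k even, 0 if k odd]. Integrating term-by-term (or equivalently evaluating the antiderivative F(x) = -x^6/6 - 3*x^5/5 - 3*x^4/4 - 2*x^3 + 9*x^2/2 at the endpoints):
  F(1) − F(−1) = 59/60 − (371/60) = -26/5.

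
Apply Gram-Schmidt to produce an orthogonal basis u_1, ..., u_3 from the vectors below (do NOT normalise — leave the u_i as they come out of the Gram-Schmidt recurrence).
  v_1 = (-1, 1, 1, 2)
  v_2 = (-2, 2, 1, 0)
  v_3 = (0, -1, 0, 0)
Orthogonal basis:
  u_1 = (-1, 1, 1, 2)
  u_2 = (-9/7, 9/7, 2/7, -10/7)
  u_3 = (-17/38, -21/38, 4/19, -1/19)

Apply the Gram-Schmidt recurrence
  u_1 = v_1
  u_i = v_i − Σ_{j<i} ((v_i · u_j) / (u_j · u_j)) · u_j.

Step by step this gives:
  u_1 = (-1, 1, 1, 2)
  u_2 = (-9/7, 9/7, 2/7, -10/7)
  u_3 = (-17/38, -21/38, 4/19, -1/19)

Orthogonality check:
  u_2 · u_1 = 0 (should be 0)
  u_3 · u_1 = 0 (should be 0)
  u_3 · u_2 = 0 (should be 0)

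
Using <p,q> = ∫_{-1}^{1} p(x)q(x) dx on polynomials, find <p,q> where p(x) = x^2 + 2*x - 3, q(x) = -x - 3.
<p,q> = 44/3

Expand the product: p(x)·q(x) = -x^3 - 5*x^2 - 3*x + 9.
∫_{-1}^{1} of each monomial x^k gives [2/(k+1) if k even, 0 if k odd]. Integrating term-by-term (or equivalently evaluating the antiderivative F(x) = -x^4/4 - 5*x^3/3 - 3*x^2/2 + 9*x at the endpoints):
  F(1) − F(−1) = 67/12 − (-109/12) = 44/3.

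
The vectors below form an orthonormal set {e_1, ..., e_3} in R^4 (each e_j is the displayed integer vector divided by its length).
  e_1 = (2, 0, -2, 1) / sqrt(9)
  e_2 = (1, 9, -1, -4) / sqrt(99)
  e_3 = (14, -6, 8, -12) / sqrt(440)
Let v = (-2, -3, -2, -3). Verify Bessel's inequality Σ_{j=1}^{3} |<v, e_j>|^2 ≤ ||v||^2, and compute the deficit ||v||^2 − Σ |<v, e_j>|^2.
Σ |<v, e_j>|^2 = 7/2; ||v||^2 = 26; deficit = 45/2

Write each e_j = u_j / sqrt(<u_j, u_j>) where u_j is the displayed integer vector. Then <v, e_j> = <v, u_j> / sqrt(<u_j, u_j>), so |<v, e_j>|^2 = <v, u_j>^2 / <u_j, u_j>.
Coefficients: <v, e_1> = -3/sqrt(9), <v, e_2> = -15/sqrt(99), <v, e_3> = 10/sqrt(440).
Square and sum: Σ |<v, e_j>|^2 = 7/2.
Compute ||v||^2 = v·v = 26.
Deficit = 26 − 7/2 = 45/2 ≥ 0, confirming Bessel's inequality. (The deficit equals ||v − Σ <v,e_j> e_j||^2, the squared distance from v to span{e_j}.)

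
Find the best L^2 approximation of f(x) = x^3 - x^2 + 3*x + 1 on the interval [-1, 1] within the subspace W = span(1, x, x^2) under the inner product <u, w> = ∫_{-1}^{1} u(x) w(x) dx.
g(x) = -x^2 + 18*x/5 + 1

The best approximation g ∈ W is the orthogonal projection of f onto W. Writing g = a_0 + a_1 x + a_2 x^2, the coefficients solve the normal equations G · a = b where
  G_{ij} = <φ_i, φ_j> and b_i = <f, φ_i>, with φ_0 = 1, φ_1 = x, φ_2 = x^2.
G =
  [2, 0, 2/3]
  [0, 2/3, 0]
  [2/3, 0, 2/5],
b = (4/3, 12/5, 4/15).
Solving gives a_0 = 1, a_1 = 18/5, a_2 = -1, so
  g(x) = -x^2 + 18*x/5 + 1.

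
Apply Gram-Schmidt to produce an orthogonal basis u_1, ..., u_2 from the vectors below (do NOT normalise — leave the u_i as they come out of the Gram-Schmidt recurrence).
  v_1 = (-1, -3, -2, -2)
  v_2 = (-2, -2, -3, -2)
Orthogonal basis:
  u_1 = (-1, -3, -2, -2)
  u_2 = (-1, 1, -1, 0)

Apply the Gram-Schmidt recurrence
  u_1 = v_1
  u_i = v_i − Σ_{j<i} ((v_i · u_j) / (u_j · u_j)) · u_j.

Step by step this gives:
  u_1 = (-1, -3, -2, -2)
  u_2 = (-1, 1, -1, 0)

Orthogonality check:
  u_2 · u_1 = 0 (should be 0)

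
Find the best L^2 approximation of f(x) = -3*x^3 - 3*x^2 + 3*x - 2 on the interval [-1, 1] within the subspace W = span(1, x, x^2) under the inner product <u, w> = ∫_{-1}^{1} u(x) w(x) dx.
g(x) = -3*x^2 + 6*x/5 - 2

The best approximation g ∈ W is the orthogonal projection of f onto W. Writing g = a_0 + a_1 x + a_2 x^2, the coefficients solve the normal equations G · a = b where
  G_{ij} = <φ_i, φ_j> and b_i = <f, φ_i>, with φ_0 = 1, φ_1 = x, φ_2 = x^2.
G =
  [2, 0, 2/3]
  [0, 2/3, 0]
  [2/3, 0, 2/5],
b = (-6, 4/5, -38/15).
Solving gives a_0 = -2, a_1 = 6/5, a_2 = -3, so
  g(x) = -3*x^2 + 6*x/5 - 2.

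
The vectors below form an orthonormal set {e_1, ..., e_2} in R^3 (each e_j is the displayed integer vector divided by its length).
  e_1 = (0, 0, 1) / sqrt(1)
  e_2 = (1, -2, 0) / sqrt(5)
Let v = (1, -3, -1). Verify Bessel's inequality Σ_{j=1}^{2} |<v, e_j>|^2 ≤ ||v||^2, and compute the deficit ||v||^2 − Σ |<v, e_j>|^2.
Σ |<v, e_j>|^2 = 54/5; ||v||^2 = 11; deficit = 1/5

Write each e_j = u_j / sqrt(<u_j, u_j>) where u_j is the displayed integer vector. Then <v, e_j> = <v, u_j> / sqrt(<u_j, u_j>), so |<v, e_j>|^2 = <v, u_j>^2 / <u_j, u_j>.
Coefficients: <v, e_1> = -1/sqrt(1), <v, e_2> = 7/sqrt(5).
Square and sum: Σ |<v, e_j>|^2 = 54/5.
Compute ||v||^2 = v·v = 11.
Deficit = 11 − 54/5 = 1/5 ≥ 0, confirming Bessel's inequality. (The deficit equals ||v − Σ <v,e_j> e_j||^2, the squared distance from v to span{e_j}.)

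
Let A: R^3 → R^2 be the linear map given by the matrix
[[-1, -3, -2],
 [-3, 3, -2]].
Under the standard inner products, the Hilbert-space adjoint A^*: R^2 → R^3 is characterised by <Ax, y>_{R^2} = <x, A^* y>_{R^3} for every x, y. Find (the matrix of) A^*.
A^* = A^T =
[[-1, -3],
 [-3, 3],
 [-2, -2]]

For real matrices with standard dot products, the defining identity <Ax, y> = <x, A^* y> gives (Ax)^T y = x^T (A^*) y, i.e. x^T A^T y = x^T (A^*) y. Since this holds for all x, y, we must have A^* = A^T. Therefore
A^* =
[[-1, -3],
 [-3, 3],
 [-2, -2]].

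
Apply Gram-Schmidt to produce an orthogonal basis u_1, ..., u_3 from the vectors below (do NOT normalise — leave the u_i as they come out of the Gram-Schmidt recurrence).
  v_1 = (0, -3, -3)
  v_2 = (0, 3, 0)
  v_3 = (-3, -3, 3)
Orthogonal basis:
  u_1 = (0, -3, -3)
  u_2 = (0, 3/2, -3/2)
  u_3 = (-3, 0, 0)

Apply the Gram-Schmidt recurrence
  u_1 = v_1
  u_i = v_i − Σ_{j<i} ((v_i · u_j) / (u_j · u_j)) · u_j.

Step by step this gives:
  u_1 = (0, -3, -3)
  u_2 = (0, 3/2, -3/2)
  u_3 = (-3, 0, 0)

Orthogonality check:
  u_2 · u_1 = 0 (should be 0)
  u_3 · u_1 = 0 (should be 0)
  u_3 · u_2 = 0 (should be 0)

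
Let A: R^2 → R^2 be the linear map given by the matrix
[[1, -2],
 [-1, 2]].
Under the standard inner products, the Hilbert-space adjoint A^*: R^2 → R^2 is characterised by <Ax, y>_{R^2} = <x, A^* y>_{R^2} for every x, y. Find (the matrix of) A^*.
A^* = A^T =
[[1, -1],
 [-2, 2]]

For real matrices with standard dot products, the defining identity <Ax, y> = <x, A^* y> gives (Ax)^T y = x^T (A^*) y, i.e. x^T A^T y = x^T (A^*) y. Since this holds for all x, y, we must have A^* = A^T. Therefore
A^* =
[[1, -1],
 [-2, 2]].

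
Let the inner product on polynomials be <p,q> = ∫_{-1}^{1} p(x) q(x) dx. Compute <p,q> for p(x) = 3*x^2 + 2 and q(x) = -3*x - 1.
<p,q> = -6

Expand the product: p(x)·q(x) = -9*x^3 - 3*x^2 - 6*x - 2.
∫_{-1}^{1} of each monomial x^k gives [2/(k+1) if k even, 0 if k odd]. Integrating term-by-term (or equivalently evaluating the antiderivative F(x) = -9*x^4/4 - x^3 - 3*x^2 - 2*x at the endpoints):
  F(1) − F(−1) = -33/4 − (-9/4) = -6.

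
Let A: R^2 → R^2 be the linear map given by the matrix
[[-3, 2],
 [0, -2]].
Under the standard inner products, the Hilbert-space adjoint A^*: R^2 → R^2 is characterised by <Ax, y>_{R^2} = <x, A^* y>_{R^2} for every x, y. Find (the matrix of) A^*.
A^* = A^T =
[[-3, 0],
 [2, -2]]

For real matrices with standard dot products, the defining identity <Ax, y> = <x, A^* y> gives (Ax)^T y = x^T (A^*) y, i.e. x^T A^T y = x^T (A^*) y. Since this holds for all x, y, we must have A^* = A^T. Therefore
A^* =
[[-3, 0],
 [2, -2]].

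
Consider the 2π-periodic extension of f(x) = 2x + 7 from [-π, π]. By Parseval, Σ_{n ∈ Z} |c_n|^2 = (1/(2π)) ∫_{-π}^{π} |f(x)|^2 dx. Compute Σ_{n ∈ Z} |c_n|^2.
Σ |c_n|^2 = 4π^2/3 + 49

Expand and integrate term by term over [-π, π]:
  ∫ (2x)^2 dx = 4·(2π^3/3); ∫ 2·2·(7)·x dx = 0 (odd integrand); ∫ 7^2 dx = 49·2π.
So (1/(2π)) ∫_{-π}^{π} (2x + 7)^2 dx = 4π^2/3 + 49 = 4π^2/3 + 49.
Parseval ⇒ Σ |c_n|^2 = 4π^2/3 + 49.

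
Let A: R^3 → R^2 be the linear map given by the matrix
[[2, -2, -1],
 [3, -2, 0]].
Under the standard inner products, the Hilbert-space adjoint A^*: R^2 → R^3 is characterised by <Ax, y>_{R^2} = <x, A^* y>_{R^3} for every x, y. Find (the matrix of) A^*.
A^* = A^T =
[[2, 3],
 [-2, -2],
 [-1, 0]]

For real matrices with standard dot products, the defining identity <Ax, y> = <x, A^* y> gives (Ax)^T y = x^T (A^*) y, i.e. x^T A^T y = x^T (A^*) y. Since this holds for all x, y, we must have A^* = A^T. Therefore
A^* =
[[2, 3],
 [-2, -2],
 [-1, 0]].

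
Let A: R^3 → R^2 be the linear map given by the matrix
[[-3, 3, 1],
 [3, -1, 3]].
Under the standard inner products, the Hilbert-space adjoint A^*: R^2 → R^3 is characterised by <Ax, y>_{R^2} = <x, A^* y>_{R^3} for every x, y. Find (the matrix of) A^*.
A^* = A^T =
[[-3, 3],
 [3, -1],
 [1, 3]]

For real matrices with standard dot products, the defining identity <Ax, y> = <x, A^* y> gives (Ax)^T y = x^T (A^*) y, i.e. x^T A^T y = x^T (A^*) y. Since this holds for all x, y, we must have A^* = A^T. Therefore
A^* =
[[-3, 3],
 [3, -1],
 [1, 3]].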